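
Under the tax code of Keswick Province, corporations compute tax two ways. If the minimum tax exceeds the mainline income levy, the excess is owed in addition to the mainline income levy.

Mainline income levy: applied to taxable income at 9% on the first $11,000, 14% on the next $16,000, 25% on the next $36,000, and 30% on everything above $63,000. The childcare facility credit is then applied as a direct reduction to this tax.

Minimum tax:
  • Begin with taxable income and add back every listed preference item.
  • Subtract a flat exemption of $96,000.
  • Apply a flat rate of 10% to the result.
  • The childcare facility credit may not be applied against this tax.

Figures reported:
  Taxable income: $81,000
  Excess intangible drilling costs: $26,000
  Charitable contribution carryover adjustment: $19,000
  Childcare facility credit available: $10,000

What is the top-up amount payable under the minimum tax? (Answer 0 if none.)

$0

Mainline income levy:
  $11,000 × 9% = $990
  $16,000 × 14% = $2,240
  $36,000 × 25% = $9,000
  $18,000 × 30% = $5,400
  → $17,630
  Less childcare facility credit $10,000 → $7,630

Minimum tax:
  Adjusted income: $81,000 + $26,000 + $19,000 = $126,000
  Less exemption $96,000 → base $30,000
  $30,000 × 10% = $3,000

$3,000 ≤ $7,630, so no add-on is due.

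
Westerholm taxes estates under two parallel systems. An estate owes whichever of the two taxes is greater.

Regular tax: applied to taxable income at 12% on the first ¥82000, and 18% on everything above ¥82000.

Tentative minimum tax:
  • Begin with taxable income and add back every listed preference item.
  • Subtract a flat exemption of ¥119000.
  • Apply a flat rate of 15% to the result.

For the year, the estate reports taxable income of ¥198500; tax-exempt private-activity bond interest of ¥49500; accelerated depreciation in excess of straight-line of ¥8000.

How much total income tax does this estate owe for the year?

¥30810

Regular tax:
  ¥82000 × 12% = ¥9840
  ¥116500 × 18% = ¥20970
  → ¥30810

Tentative minimum tax:
  Adjusted income: ¥198500 + ¥49500 + ¥8000 = ¥256000
  Less exemption ¥119000 → base ¥137000
  ¥137000 × 15% = ¥20550

¥30810 > ¥20550, so the regular tax governs.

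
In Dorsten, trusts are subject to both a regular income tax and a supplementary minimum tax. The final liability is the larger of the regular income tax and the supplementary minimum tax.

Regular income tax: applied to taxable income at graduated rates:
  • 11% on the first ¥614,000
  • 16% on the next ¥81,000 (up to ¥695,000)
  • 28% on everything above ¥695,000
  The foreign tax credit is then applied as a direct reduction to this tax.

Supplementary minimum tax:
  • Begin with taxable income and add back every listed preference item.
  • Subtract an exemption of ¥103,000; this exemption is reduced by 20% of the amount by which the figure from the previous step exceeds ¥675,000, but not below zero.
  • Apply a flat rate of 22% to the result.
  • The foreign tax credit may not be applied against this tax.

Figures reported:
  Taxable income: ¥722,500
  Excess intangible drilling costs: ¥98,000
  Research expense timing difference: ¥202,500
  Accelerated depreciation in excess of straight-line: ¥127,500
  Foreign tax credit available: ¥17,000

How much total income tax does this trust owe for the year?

Regular income tax:
  ¥614,000 × 11% = ¥67,540
  ¥81,000 × 16% = ¥12,960
  ¥27,500 × 28% = ¥7,700
  → ¥88,200
  Less foreign tax credit ¥17,000 → ¥71,200

Supplementary minimum tax:
  Adjusted income: ¥722,500 + ¥98,000 + ¥202,500 + ¥127,500 = ¥1,150,500
  Exemption: ¥103,000 − 20% × (¥1,150,500 − ¥675,000) = ¥103,000 − ¥95,100 = ¥7,900
  Base: ¥1,150,500 − ¥7,900 = ¥1,142,600
  ¥1,142,600 × 22% = ¥251,372

¥251,372 > ¥71,200, so the supplementary minimum tax is the binding amount.

¥251,372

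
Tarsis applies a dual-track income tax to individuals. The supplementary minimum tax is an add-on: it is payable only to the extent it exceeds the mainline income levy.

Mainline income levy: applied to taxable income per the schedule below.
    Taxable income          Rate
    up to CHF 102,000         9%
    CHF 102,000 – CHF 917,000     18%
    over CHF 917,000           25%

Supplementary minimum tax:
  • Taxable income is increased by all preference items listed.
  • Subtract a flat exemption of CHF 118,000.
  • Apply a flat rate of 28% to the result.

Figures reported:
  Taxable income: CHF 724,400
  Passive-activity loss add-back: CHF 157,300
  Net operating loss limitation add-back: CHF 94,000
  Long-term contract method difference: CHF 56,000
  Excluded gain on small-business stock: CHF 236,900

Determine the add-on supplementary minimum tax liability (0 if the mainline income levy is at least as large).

CHF 200,956

Supplementary minimum tax:
  Adjusted income: CHF 724,400 + CHF 157,300 + CHF 94,000 + CHF 56,000 + CHF 236,900 = CHF 1,268,600
  Less exemption CHF 118,000 → base CHF 1,150,600
  CHF 1,150,600 × 28% = CHF 322,168

Mainline income levy:
  CHF 102,000 × 9% = CHF 9,180
  CHF 622,400 × 18% = CHF 112,032
  → CHF 121,212

Excess of supplementary minimum tax over mainline income levy: CHF 322,168 − CHF 121,212 = CHF 200,956.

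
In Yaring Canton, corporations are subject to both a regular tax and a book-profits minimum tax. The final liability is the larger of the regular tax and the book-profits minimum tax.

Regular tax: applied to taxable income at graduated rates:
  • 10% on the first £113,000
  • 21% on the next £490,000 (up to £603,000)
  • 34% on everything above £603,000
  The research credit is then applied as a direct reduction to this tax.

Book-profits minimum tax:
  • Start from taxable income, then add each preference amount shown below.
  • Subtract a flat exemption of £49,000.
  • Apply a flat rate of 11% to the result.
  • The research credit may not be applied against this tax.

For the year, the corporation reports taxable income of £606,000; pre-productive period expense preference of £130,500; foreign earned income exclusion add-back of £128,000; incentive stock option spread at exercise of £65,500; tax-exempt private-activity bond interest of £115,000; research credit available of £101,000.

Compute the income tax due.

Regular tax:
  £113,000 × 10% = £11,300
  £490,000 × 21% = £102,900
  £3,000 × 34% = £1,020
  → £115,220
  Less research credit £101,000 → £14,220

Book-profits minimum tax:
  Adjusted income: £606,000 + £130,500 + £128,000 + £65,500 + £115,000 = £1,045,000
  Less exemption £49,000 → base £996,000
  £996,000 × 11% = £109,560

£109,560 > £14,220, so the book-profits minimum tax is the binding amount.

£109,560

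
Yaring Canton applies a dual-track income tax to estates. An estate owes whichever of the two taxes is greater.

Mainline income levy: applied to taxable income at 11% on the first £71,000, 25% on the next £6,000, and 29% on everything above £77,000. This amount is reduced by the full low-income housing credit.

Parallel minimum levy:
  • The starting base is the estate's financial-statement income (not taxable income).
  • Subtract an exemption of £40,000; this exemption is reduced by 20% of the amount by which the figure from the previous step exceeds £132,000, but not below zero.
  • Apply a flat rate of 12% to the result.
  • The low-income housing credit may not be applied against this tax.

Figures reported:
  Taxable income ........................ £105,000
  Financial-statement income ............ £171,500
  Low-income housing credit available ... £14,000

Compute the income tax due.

£16,728

Mainline income levy:
  £71,000 × 11% = £7,810
  £6,000 × 25% = £1,500
  £28,000 × 29% = £8,120
  → £17,430
  Less low-income housing credit £14,000 → £3,430

Parallel minimum levy:
  Base (financial-statement income): £171,500
  Exemption: £40,000 − 20% × (£171,500 − £132,000) = £40,000 − £7,900 = £32,100
  Base: £171,500 − £32,100 = £139,400
  £139,400 × 12% = £16,728

£16,728 > £3,430, so the parallel minimum levy is the binding amount.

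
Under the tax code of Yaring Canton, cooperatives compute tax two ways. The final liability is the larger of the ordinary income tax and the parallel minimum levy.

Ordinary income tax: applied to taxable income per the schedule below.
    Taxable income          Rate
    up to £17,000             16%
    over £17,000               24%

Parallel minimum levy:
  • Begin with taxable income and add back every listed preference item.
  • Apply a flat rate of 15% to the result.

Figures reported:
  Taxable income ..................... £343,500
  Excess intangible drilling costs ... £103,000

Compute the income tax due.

Ordinary income tax:
  £17,000 × 16% = £2,720
  £326,500 × 24% = £78,360
  → £81,080

Parallel minimum levy:
  Adjusted income: £343,500 + £103,000 = £446,500
  £446,500 × 15% = £66,975

£81,080 > £66,975, so the ordinary income tax governs.

£81,080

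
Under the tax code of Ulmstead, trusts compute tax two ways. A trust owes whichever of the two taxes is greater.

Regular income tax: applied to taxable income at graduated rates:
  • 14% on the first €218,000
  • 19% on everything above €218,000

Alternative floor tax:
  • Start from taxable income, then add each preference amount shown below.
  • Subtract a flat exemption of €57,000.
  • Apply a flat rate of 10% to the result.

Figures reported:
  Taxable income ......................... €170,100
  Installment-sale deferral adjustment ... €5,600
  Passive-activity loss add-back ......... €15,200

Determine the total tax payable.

Alternative floor tax:
  Adjusted income: €170,100 + €5,600 + €15,200 = €190,900
  Less exemption €57,000 → base €133,900
  €133,900 × 10% = €13,390

Regular income tax:
  €170,100 × 14% = €23,814

€23,814 > €13,390, so the regular income tax governs.

€23,814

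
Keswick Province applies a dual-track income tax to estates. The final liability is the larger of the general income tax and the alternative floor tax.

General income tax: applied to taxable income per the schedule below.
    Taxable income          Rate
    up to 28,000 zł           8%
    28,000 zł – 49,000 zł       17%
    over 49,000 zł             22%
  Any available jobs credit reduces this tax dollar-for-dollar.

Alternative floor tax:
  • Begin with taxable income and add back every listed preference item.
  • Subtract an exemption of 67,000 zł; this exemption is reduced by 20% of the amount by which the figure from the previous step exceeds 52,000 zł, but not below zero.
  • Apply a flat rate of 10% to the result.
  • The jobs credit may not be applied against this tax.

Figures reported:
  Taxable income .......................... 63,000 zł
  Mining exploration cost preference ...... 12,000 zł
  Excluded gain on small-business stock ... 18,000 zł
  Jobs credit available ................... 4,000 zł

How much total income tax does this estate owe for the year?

4,890 zł

Alternative floor tax:
  Adjusted income: 63,000 zł + 12,000 zł + 18,000 zł = 93,000 zł
  Exemption: 67,000 zł − 20% × (93,000 zł − 52,000 zł) = 67,000 zł − 8,200 zł = 58,800 zł
  Base: 93,000 zł − 58,800 zł = 34,200 zł
  34,200 zł × 10% = 3,420 zł

General income tax:
  28,000 zł × 8% = 2,240 zł
  21,000 zł × 17% = 3,570 zł
  14,000 zł × 22% = 3,080 zł
  → 8,890 zł
  Less jobs credit 4,000 zł → 4,890 zł

4,890 zł > 3,420 zł, so the general income tax governs.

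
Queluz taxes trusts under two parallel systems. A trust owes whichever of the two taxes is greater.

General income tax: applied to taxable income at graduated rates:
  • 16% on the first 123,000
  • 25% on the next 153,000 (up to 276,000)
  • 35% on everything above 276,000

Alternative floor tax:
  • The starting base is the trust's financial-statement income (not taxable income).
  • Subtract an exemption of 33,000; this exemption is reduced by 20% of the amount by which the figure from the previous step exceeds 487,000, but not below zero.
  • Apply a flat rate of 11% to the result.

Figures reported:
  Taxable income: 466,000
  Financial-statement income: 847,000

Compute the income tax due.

124,430

Alternative floor tax:
  Base (financial-statement income): 847,000
  Exemption: 20% × (847,000 − 487,000) = 72,000 ≥ 33,000, so the exemption is fully phased out
  Base: 847,000 − 0 = 847,000
  847,000 × 11% = 93,170

General income tax:
  123,000 × 16% = 19,680
  153,000 × 25% = 38,250
  190,000 × 35% = 66,500
  → 124,430

124,430 > 93,170, so the general income tax governs.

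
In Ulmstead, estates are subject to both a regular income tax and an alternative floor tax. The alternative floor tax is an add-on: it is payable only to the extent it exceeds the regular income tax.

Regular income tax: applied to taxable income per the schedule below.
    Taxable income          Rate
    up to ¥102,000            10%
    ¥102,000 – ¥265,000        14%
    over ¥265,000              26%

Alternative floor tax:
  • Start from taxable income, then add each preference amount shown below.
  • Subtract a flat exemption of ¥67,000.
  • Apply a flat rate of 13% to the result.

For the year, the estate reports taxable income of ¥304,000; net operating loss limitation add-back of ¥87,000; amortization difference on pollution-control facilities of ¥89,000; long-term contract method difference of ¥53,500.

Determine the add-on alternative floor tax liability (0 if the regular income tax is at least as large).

¥17,485

Alternative floor tax:
  Adjusted income: ¥304,000 + ¥87,000 + ¥89,000 + ¥53,500 = ¥533,500
  Less exemption ¥67,000 → base ¥466,500
  ¥466,500 × 13% = ¥60,645

Regular income tax:
  ¥102,000 × 10% = ¥10,200
  ¥163,000 × 14% = ¥22,820
  ¥39,000 × 26% = ¥10,140
  → ¥43,160

Excess of alternative floor tax over regular income tax: ¥60,645 − ¥43,160 = ¥17,485.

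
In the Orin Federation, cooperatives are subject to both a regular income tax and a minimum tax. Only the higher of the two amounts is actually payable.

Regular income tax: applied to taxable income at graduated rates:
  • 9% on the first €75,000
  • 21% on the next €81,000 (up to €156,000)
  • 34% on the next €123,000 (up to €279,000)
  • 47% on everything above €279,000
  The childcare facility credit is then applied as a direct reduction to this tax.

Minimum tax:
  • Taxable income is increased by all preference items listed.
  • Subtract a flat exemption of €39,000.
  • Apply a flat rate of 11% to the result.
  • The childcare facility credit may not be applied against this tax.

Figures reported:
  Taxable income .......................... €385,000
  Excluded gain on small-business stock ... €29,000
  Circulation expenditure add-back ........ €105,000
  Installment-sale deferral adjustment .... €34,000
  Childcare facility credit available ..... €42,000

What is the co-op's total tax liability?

€73,400

Minimum tax:
  Adjusted income: €385,000 + €29,000 + €105,000 + €34,000 = €553,000
  Less exemption €39,000 → base €514,000
  €514,000 × 11% = €56,540

Regular income tax:
  €75,000 × 9% = €6,750
  €81,000 × 21% = €17,010
  €123,000 × 34% = €41,820
  €106,000 × 47% = €49,820
  → €115,400
  Less childcare facility credit €42,000 → €73,400

€73,400 > €56,540, so the regular income tax governs.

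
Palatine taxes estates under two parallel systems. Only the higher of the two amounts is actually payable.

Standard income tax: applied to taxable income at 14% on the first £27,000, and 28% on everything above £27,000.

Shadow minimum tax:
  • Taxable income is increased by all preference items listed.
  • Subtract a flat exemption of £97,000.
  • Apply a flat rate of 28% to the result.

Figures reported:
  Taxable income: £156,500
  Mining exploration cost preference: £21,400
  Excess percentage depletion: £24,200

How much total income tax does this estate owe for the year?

Standard income tax:
  £27,000 × 14% = £3,780
  £129,500 × 28% = £36,260
  → £40,040

Shadow minimum tax:
  Adjusted income: £156,500 + £21,400 + £24,200 = £202,100
  Less exemption £97,000 → base £105,100
  £105,100 × 28% = £29,428

£40,040 > £29,428, so the standard income tax governs.

£40,040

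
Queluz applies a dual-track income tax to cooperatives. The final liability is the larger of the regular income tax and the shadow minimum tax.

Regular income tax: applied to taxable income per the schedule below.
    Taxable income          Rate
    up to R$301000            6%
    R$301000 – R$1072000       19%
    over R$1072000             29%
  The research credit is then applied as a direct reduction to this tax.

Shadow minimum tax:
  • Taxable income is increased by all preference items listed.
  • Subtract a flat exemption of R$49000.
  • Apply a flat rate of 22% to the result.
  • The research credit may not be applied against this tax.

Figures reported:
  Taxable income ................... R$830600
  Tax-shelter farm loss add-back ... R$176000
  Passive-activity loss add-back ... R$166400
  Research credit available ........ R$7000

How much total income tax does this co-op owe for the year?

R$247280

Regular income tax:
  R$301000 × 6% = R$18060
  R$529600 × 19% = R$100624
  → R$118684
  Less research credit R$7000 → R$111684

Shadow minimum tax:
  Adjusted income: R$830600 + R$176000 + R$166400 = R$1173000
  Less exemption R$49000 → base R$1124000
  R$1124000 × 22% = R$247280

R$247280 > R$111684, so the shadow minimum tax is the binding amount.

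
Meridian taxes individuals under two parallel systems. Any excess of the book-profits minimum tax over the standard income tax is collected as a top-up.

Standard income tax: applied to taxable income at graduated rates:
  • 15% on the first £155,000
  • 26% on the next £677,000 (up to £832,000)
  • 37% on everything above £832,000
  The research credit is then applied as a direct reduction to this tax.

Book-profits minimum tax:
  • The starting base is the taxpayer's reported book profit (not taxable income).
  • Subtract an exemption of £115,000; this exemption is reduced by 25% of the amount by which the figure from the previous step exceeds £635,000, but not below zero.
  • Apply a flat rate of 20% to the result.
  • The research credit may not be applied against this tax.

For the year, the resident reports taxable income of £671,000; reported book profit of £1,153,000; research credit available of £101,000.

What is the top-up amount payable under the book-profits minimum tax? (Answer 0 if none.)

Book-profits minimum tax:
  Base (reported book profit): £1,153,000
  Exemption: 25% × (£1,153,000 − £635,000) = £129,500 ≥ £115,000, so the exemption is fully phased out
  Base: £1,153,000 − £0 = £1,153,000
  £1,153,000 × 20% = £230,600

Standard income tax:
  £155,000 × 15% = £23,250
  £516,000 × 26% = £134,160
  → £157,410
  Less research credit £101,000 → £56,410

Excess of book-profits minimum tax over standard income tax: £230,600 − £56,410 = £174,190.

£174,190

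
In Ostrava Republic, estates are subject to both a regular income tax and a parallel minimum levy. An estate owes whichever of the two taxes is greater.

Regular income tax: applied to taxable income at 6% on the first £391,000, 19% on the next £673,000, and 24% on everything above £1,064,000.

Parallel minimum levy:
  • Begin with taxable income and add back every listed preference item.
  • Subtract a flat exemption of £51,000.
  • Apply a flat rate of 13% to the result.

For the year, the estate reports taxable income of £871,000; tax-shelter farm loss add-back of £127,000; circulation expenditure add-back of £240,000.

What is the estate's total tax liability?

Parallel minimum levy:
  Adjusted income: £871,000 + £127,000 + £240,000 = £1,238,000
  Less exemption £51,000 → base £1,187,000
  £1,187,000 × 13% = £154,310

Regular income tax:
  £391,000 × 6% = £23,460
  £480,000 × 19% = £91,200
  → £114,660

£154,310 > £114,660, so the parallel minimum levy is the binding amount.

£154,310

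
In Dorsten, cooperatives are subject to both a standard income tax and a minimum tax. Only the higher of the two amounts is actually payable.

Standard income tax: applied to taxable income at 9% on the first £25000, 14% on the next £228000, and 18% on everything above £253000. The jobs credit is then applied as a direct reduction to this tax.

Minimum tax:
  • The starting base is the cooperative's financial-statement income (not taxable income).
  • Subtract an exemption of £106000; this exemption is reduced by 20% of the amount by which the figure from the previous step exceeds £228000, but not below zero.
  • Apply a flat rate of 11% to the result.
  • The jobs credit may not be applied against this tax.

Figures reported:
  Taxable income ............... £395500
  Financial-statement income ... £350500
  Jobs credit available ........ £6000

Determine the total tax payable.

£53820

Minimum tax:
  Base (financial-statement income): £350500
  Exemption: £106000 − 20% × (£350500 − £228000) = £106000 − £24500 = £81500
  Base: £350500 − £81500 = £269000
  £269000 × 11% = £29590

Standard income tax:
  £25000 × 9% = £2250
  £228000 × 14% = £31920
  £142500 × 18% = £25650
  → £59820
  Less jobs credit £6000 → £53820

£53820 > £29590, so the standard income tax governs.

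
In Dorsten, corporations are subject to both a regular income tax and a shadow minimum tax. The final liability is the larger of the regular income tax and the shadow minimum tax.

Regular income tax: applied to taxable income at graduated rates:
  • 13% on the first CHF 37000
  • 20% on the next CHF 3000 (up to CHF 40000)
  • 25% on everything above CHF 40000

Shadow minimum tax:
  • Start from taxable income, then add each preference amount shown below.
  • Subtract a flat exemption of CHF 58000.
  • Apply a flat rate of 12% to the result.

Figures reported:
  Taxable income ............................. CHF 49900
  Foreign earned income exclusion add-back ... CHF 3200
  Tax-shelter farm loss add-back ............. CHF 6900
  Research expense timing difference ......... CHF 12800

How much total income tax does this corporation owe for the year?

Regular income tax:
  CHF 37000 × 13% = CHF 4810
  CHF 3000 × 20% = CHF 600
  CHF 9900 × 25% = CHF 2475
  → CHF 7885

Shadow minimum tax:
  Adjusted income: CHF 49900 + CHF 3200 + CHF 6900 + CHF 12800 = CHF 72800
  Less exemption CHF 58000 → base CHF 14800
  CHF 14800 × 12% = CHF 1776

CHF 7885 > CHF 1776, so the regular income tax governs.

CHF 7885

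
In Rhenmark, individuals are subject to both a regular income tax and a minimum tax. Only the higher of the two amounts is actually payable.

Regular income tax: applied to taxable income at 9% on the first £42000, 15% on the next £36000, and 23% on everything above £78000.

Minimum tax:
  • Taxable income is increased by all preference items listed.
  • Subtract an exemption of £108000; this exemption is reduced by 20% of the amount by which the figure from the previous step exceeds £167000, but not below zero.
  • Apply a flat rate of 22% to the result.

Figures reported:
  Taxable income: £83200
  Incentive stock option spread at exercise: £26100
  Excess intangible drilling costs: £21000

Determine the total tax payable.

£10376

Minimum tax:
  Adjusted income: £83200 + £26100 + £21000 = £130300
  Exemption: £130300 ≤ £167000, so full £108000 applies
  Base: £130300 − £108000 = £22300
  £22300 × 22% = £4906

Regular income tax:
  £42000 × 9% = £3780
  £36000 × 15% = £5400
  £5200 × 23% = £1196
  → £10376

£10376 > £4906, so the regular income tax governs.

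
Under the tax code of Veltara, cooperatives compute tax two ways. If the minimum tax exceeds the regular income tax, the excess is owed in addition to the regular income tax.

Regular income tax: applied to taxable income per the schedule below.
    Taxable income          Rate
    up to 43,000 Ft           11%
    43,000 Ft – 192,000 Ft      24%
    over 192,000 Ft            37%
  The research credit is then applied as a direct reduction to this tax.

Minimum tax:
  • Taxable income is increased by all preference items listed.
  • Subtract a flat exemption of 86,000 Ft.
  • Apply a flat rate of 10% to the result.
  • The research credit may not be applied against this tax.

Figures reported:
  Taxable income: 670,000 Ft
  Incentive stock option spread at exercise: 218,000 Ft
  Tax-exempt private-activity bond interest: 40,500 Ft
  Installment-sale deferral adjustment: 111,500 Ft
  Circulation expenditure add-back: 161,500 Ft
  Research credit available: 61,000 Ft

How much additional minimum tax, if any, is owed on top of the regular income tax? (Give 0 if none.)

0 Ft

Regular income tax:
  43,000 Ft × 11% = 4,730 Ft
  149,000 Ft × 24% = 35,760 Ft
  478,000 Ft × 37% = 176,860 Ft
  → 217,350 Ft
  Less research credit 61,000 Ft → 156,350 Ft

Minimum tax:
  Adjusted income: 670,000 Ft + 218,000 Ft + 40,500 Ft + 111,500 Ft + 161,500 Ft = 1,201,500 Ft
  Less exemption 86,000 Ft → base 1,115,500 Ft
  1,115,500 Ft × 10% = 111,550 Ft

111,550 Ft ≤ 156,350 Ft, so no add-on is due.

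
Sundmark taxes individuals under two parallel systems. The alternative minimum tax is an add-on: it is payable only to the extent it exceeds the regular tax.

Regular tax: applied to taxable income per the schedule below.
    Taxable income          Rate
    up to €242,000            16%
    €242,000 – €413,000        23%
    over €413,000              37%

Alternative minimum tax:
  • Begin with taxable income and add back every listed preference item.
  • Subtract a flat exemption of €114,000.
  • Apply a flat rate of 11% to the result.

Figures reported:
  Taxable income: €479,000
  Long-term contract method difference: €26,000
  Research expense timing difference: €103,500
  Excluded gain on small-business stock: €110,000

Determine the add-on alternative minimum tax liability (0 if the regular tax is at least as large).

€0

Regular tax:
  €242,000 × 16% = €38,720
  €171,000 × 23% = €39,330
  €66,000 × 37% = €24,420
  → €102,470

Alternative minimum tax:
  Adjusted income: €479,000 + €26,000 + €103,500 + €110,000 = €718,500
  Less exemption €114,000 → base €604,500
  €604,500 × 11% = €66,495

€66,495 ≤ €102,470, so no add-on is due.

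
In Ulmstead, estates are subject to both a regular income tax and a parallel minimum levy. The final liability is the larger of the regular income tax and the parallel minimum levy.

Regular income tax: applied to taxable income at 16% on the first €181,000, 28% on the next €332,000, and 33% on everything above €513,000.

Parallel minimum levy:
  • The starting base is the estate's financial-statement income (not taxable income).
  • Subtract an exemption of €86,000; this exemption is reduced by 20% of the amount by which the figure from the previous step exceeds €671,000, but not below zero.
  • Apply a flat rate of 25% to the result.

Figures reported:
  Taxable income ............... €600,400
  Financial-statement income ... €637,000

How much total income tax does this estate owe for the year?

€150,762

Parallel minimum levy:
  Base (financial-statement income): €637,000
  Exemption: €637,000 ≤ €671,000, so full €86,000 applies
  Base: €637,000 − €86,000 = €551,000
  €551,000 × 25% = €137,750

Regular income tax:
  €181,000 × 16% = €28,960
  €332,000 × 28% = €92,960
  €87,400 × 33% = €28,842
  → €150,762

€150,762 > €137,750, so the regular income tax governs.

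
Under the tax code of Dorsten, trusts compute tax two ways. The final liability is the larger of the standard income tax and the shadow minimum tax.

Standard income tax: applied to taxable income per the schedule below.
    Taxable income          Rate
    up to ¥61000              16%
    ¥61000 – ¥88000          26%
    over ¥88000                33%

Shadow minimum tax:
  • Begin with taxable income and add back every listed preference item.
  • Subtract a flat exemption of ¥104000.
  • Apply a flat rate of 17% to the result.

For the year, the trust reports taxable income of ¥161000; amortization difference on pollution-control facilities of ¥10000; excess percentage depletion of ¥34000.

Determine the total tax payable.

¥40870

Standard income tax:
  ¥61000 × 16% = ¥9760
  ¥27000 × 26% = ¥7020
  ¥73000 × 33% = ¥24090
  → ¥40870

Shadow minimum tax:
  Adjusted income: ¥161000 + ¥10000 + ¥34000 = ¥205000
  Less exemption ¥104000 → base ¥101000
  ¥101000 × 17% = ¥17170

¥40870 > ¥17170, so the standard income tax governs.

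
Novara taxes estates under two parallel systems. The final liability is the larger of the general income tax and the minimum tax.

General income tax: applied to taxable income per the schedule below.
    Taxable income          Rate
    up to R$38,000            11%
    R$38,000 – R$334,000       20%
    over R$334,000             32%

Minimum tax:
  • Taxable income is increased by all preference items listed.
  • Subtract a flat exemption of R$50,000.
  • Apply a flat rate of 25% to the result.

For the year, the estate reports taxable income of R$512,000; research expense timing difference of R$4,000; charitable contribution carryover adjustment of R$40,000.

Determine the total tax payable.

R$126,500

General income tax:
  R$38,000 × 11% = R$4,180
  R$296,000 × 20% = R$59,200
  R$178,000 × 32% = R$56,960
  → R$120,340

Minimum tax:
  Adjusted income: R$512,000 + R$4,000 + R$40,000 = R$556,000
  Less exemption R$50,000 → base R$506,000
  R$506,000 × 25% = R$126,500

R$126,500 > R$120,340, so the minimum tax is the binding amount.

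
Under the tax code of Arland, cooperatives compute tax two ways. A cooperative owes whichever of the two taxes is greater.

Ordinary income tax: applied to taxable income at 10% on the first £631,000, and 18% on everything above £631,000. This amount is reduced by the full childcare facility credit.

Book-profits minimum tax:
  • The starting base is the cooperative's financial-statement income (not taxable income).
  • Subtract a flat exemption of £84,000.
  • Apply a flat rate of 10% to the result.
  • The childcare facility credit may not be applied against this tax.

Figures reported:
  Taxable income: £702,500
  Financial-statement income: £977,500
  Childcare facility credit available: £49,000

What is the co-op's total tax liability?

£89,350

Book-profits minimum tax:
  Base (financial-statement income): £977,500
  Less exemption £84,000 → base £893,500
  £893,500 × 10% = £89,350

Ordinary income tax:
  £631,000 × 10% = £63,100
  £71,500 × 18% = £12,870
  → £75,970
  Less childcare facility credit £49,000 → £26,970

£89,350 > £26,970, so the book-profits minimum tax is the binding amount.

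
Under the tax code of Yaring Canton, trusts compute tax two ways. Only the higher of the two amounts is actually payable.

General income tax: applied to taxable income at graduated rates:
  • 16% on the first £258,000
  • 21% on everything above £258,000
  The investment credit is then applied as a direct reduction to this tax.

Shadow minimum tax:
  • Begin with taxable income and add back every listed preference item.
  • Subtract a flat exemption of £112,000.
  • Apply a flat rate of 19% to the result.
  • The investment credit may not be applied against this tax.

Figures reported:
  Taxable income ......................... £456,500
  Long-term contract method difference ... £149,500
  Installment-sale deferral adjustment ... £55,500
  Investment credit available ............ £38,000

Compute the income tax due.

£104,405

General income tax:
  £258,000 × 16% = £41,280
  £198,500 × 21% = £41,685
  → £82,965
  Less investment credit £38,000 → £44,965

Shadow minimum tax:
  Adjusted income: £456,500 + £149,500 + £55,500 = £661,500
  Less exemption £112,000 → base £549,500
  £549,500 × 19% = £104,405

£104,405 > £44,965, so the shadow minimum tax is the binding amount.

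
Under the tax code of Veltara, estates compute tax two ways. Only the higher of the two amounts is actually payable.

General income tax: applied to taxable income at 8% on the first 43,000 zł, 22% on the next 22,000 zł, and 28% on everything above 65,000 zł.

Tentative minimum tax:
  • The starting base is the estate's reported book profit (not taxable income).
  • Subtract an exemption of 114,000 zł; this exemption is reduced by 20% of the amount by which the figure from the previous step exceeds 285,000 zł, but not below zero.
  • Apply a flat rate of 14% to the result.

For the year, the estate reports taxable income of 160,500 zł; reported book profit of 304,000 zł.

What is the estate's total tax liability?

35,020 zł

General income tax:
  43,000 zł × 8% = 3,440 zł
  22,000 zł × 22% = 4,840 zł
  95,500 zł × 28% = 26,740 zł
  → 35,020 zł

Tentative minimum tax:
  Base (reported book profit): 304,000 zł
  Exemption: 114,000 zł − 20% × (304,000 zł − 285,000 zł) = 114,000 zł − 3,800 zł = 110,200 zł
  Base: 304,000 zł − 110,200 zł = 193,800 zł
  193,800 zł × 14% = 27,132 zł

35,020 zł > 27,132 zł, so the general income tax governs.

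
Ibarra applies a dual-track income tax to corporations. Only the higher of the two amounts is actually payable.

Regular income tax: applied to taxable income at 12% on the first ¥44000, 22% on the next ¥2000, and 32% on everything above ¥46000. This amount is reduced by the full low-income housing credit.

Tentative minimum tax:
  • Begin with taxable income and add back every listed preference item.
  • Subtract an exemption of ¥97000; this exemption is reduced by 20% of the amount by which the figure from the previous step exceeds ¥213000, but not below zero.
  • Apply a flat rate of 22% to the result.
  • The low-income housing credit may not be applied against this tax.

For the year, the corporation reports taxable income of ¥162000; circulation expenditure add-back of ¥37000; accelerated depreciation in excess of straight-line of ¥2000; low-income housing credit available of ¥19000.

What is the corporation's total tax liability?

Regular income tax:
  ¥44000 × 12% = ¥5280
  ¥2000 × 22% = ¥440
  ¥116000 × 32% = ¥37120
  → ¥42840
  Less low-income housing credit ¥19000 → ¥23840

Tentative minimum tax:
  Adjusted income: ¥162000 + ¥37000 + ¥2000 = ¥201000
  Exemption: ¥201000 ≤ ¥213000, so full ¥97000 applies
  Base: ¥201000 − ¥97000 = ¥104000
  ¥104000 × 22% = ¥22880

¥23840 > ¥22880, so the regular income tax governs.

¥23840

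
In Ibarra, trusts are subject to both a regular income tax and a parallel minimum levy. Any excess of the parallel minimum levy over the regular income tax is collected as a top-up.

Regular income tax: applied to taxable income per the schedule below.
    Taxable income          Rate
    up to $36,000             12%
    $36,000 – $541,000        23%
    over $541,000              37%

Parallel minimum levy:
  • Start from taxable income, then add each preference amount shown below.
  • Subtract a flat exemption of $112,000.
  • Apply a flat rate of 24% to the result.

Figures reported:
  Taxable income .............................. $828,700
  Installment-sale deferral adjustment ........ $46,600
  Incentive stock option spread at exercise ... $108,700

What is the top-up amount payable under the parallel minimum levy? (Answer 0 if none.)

Parallel minimum levy:
  Adjusted income: $828,700 + $46,600 + $108,700 = $984,000
  Less exemption $112,000 → base $872,000
  $872,000 × 24% = $209,280

Regular income tax:
  $36,000 × 12% = $4,320
  $505,000 × 23% = $116,150
  $287,700 × 37% = $106,449
  → $226,919

$209,280 ≤ $226,919, so no add-on is due.

$0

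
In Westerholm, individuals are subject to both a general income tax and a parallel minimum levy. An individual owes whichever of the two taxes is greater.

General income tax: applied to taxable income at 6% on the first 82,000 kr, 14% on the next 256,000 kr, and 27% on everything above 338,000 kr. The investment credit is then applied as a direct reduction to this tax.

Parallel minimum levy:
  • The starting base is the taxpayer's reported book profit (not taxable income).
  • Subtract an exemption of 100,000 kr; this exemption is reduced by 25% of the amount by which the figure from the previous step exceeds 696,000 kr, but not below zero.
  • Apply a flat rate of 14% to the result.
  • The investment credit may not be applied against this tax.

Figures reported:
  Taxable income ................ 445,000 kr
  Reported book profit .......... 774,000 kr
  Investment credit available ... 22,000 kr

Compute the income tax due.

97,090 kr

General income tax:
  82,000 kr × 6% = 4,920 kr
  256,000 kr × 14% = 35,840 kr
  107,000 kr × 27% = 28,890 kr
  → 69,650 kr
  Less investment credit 22,000 kr → 47,650 kr

Parallel minimum levy:
  Base (reported book profit): 774,000 kr
  Exemption: 100,000 kr − 25% × (774,000 kr − 696,000 kr) = 100,000 kr − 19,500 kr = 80,500 kr
  Base: 774,000 kr − 80,500 kr = 693,500 kr
  693,500 kr × 14% = 97,090 kr

97,090 kr > 47,650 kr, so the parallel minimum levy is the binding amount.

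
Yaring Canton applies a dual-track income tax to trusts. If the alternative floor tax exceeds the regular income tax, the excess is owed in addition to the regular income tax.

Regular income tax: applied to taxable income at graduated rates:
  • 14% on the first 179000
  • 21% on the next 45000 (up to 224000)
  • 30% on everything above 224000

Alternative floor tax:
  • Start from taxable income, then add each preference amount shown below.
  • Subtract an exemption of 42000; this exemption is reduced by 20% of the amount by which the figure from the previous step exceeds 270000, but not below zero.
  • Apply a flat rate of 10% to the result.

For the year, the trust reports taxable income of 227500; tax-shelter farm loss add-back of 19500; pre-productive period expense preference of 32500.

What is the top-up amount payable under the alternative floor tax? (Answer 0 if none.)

Regular income tax:
  179000 × 14% = 25060
  45000 × 21% = 9450
  3500 × 30% = 1050
  → 35560

Alternative floor tax:
  Adjusted income: 227500 + 19500 + 32500 = 279500
  Exemption: 42000 − 20% × (279500 − 270000) = 42000 − 1900 = 40100
  Base: 279500 − 40100 = 239400
  239400 × 10% = 23940

23940 ≤ 35560, so no add-on is due.

0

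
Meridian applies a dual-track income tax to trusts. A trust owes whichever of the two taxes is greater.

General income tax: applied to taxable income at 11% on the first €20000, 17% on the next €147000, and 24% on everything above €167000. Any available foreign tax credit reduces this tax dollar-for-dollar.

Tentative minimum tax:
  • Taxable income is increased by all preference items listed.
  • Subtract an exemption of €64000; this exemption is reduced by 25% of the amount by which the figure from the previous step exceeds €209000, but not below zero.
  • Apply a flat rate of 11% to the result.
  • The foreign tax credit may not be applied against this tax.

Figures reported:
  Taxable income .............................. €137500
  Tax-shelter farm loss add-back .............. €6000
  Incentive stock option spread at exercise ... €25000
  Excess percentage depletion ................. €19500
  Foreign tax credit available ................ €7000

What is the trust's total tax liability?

General income tax:
  €20000 × 11% = €2200
  €117500 × 17% = €19975
  → €22175
  Less foreign tax credit €7000 → €15175

Tentative minimum tax:
  Adjusted income: €137500 + €6000 + €25000 + €19500 = €188000
  Exemption: €188000 ≤ €209000, so full €64000 applies
  Base: €188000 − €64000 = €124000
  €124000 × 11% = €13640

€15175 > €13640, so the general income tax governs.

€15175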